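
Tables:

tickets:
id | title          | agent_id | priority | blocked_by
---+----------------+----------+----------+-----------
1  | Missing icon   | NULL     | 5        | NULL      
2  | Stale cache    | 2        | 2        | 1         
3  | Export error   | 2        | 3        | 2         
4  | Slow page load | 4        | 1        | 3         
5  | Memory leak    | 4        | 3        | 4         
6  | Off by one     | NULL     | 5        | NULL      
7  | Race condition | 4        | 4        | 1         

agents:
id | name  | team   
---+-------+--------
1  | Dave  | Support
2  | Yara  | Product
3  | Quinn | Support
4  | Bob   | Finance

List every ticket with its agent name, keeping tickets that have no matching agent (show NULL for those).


LEFT JOIN keeps every row from tickets (the left table); where agent_id has no match in agents, the agent columns become NULL. Walk through each ticket:
  - ticket 1 (Missing icon): agent_id=NULL, no match -> kept with NULL
  - ticket 2 (Stale cache): agent_id=2 -> matches Yara
  - ticket 3 (Export error): agent_id=2 -> matches Yara
  - ticket 4 (Slow page load): agent_id=4 -> matches Bob
  - ticket 5 (Memory leak): agent_id=4 -> matches Bob
  - ticket 6 (Off by one): agent_id=NULL, no match -> kept with NULL
  - ticket 7 (Race condition): agent_id=4 -> matches Bob
All 7 rows appear; 2 have NULL agent.

SQL:
SELECT a.title, b.name AS agent
FROM tickets a
LEFT JOIN agents b ON a.agent_id = b.id

Result:
title          | agent
---------------+------
Missing icon   | NULL 
Stale cache    | Yara 
Export error   | Yara 
Slow page load | Bob  
Memory leak    | Bob  
Off by one     | NULL 
Race condition | Bob  


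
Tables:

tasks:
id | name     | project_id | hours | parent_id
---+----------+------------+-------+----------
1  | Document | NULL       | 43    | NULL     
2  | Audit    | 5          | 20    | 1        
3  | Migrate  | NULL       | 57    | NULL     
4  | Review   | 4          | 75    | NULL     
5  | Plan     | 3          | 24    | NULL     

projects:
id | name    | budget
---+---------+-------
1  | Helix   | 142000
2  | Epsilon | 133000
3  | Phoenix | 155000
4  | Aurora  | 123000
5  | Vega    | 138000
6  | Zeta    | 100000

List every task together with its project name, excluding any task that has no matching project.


INNER JOIN keeps only tasks rows whose project_id matches an id in projects. Walk through each task:
  - task 1 (Document): project_id=NULL, no match -> dropped
  - task 2 (Audit): project_id=5 -> matches Vega
  - task 3 (Migrate): project_id=NULL, no match -> dropped
  - task 4 (Review): project_id=4 -> matches Aurora
  - task 5 (Plan): project_id=3 -> matches Phoenix
So 2 of 5 rows are dropped.

SQL:
SELECT a.name, b.name AS project
FROM tasks a
INNER JOIN projects b ON a.project_id = b.id

Result:
name   | project
-------+--------
Audit  | Vega   
Review | Aurora 
Plan   | Phoenix


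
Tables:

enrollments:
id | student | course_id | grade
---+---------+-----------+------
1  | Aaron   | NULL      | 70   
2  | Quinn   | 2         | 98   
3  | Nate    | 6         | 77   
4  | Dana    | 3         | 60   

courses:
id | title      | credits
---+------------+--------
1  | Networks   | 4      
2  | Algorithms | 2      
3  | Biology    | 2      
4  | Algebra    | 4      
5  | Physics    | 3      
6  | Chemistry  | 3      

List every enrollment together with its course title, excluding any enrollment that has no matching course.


INNER JOIN keeps only enrollments rows whose course_id matches an id in courses. Walk through each enrollment:
  - enrollment 1 (Aaron): course_id=NULL, no match -> dropped
  - enrollment 2 (Quinn): course_id=2 -> matches Algorithms
  - enrollment 3 (Nate): course_id=6 -> matches Chemistry
  - enrollment 4 (Dana): course_id=3 -> matches Biology
So 1 of 4 rows is dropped.

SQL:
SELECT a.student, b.title AS course
FROM enrollments a
INNER JOIN courses b ON a.course_id = b.id

Result:
student | course    
--------+-----------
Quinn   | Algorithms
Nate    | Chemistry 
Dana    | Biology   


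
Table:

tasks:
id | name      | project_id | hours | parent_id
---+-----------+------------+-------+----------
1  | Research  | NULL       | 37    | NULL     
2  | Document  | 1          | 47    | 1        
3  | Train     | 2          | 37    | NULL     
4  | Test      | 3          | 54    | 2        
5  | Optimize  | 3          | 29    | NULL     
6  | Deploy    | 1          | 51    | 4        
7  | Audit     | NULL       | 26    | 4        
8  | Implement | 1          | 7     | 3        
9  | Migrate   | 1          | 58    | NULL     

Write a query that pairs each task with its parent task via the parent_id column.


This is a self-join: tasks is joined to a second copy of itself, matching each row's parent_id to another row's id. Use LEFT JOIN so rows with parent_id=NULL are kept.
  - task 1 (Research): parent_id=NULL -> NULL
  - task 2 (Document): parent_id=1 -> Research
  - task 3 (Train): parent_id=NULL -> NULL
  - task 4 (Test): parent_id=2 -> Document
  - task 5 (Optimize): parent_id=NULL -> NULL
  - task 6 (Deploy): parent_id=4 -> Test
  - task 7 (Audit): parent_id=4 -> Test
  - task 8 (Implement): parent_id=3 -> Train
  - task 9 (Migrate): parent_id=NULL -> NULL

SQL:
SELECT a.name AS item, b.name AS parent
FROM tasks a
LEFT JOIN tasks b ON a.parent_id = b.id

Result:
item      | parent  
----------+---------
Research  | NULL    
Document  | Research
Train     | NULL    
Test      | Document
Optimize  | NULL    
Deploy    | Test    
Audit     | Test    
Implement | Train   
Migrate   | NULL    


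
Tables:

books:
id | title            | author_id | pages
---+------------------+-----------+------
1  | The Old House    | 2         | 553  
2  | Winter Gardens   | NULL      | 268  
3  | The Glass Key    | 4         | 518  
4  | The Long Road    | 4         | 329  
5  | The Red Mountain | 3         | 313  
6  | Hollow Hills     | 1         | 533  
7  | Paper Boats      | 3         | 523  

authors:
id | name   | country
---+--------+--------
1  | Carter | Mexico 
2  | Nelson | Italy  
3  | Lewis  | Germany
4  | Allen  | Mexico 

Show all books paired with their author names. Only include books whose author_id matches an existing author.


INNER JOIN keeps only books rows whose author_id matches an id in authors. Walk through each book:
  - book 1 (The Old House): author_id=2 -> matches Nelson
  - book 2 (Winter Gardens): author_id=NULL, no match -> dropped
  - book 3 (The Glass Key): author_id=4 -> matches Allen
  - book 4 (The Long Road): author_id=4 -> matches Allen
  - book 5 (The Red Mountain): author_id=3 -> matches Lewis
  - book 6 (Hollow Hills): author_id=1 -> matches Carter
  - book 7 (Paper Boats): author_id=3 -> matches Lewis
So 1 of 7 rows is dropped.

SQL:
SELECT a.title, b.name AS author
FROM books a
INNER JOIN authors b ON a.author_id = b.id

Result:
title            | author
-----------------+-------
The Old House    | Nelson
The Glass Key    | Allen 
The Long Road    | Allen 
The Red Mountain | Lewis 
Hollow Hills     | Carter
Paper Boats      | Lewis 


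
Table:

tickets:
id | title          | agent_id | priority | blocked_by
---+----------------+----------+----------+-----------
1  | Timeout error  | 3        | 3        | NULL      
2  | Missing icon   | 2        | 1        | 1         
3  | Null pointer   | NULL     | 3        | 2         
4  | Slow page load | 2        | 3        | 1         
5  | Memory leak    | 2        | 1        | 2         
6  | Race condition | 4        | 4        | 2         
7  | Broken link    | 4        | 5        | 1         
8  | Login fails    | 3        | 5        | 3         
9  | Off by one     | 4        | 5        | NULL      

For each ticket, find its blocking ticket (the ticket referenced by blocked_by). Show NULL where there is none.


This is a self-join: tickets is joined to a second copy of itself, matching each row's blocked_by to another row's id. Use LEFT JOIN so rows with blocked_by=NULL are kept.
  - ticket 1 (Timeout error): blocked_by=NULL -> NULL
  - ticket 2 (Missing icon): blocked_by=1 -> Timeout error
  - ticket 3 (Null pointer): blocked_by=2 -> Missing icon
  - ticket 4 (Slow page load): blocked_by=1 -> Timeout error
  - ticket 5 (Memory leak): blocked_by=2 -> Missing icon
  - ticket 6 (Race condition): blocked_by=2 -> Missing icon
  - ticket 7 (Broken link): blocked_by=1 -> Timeout error
  - ticket 8 (Login fails): blocked_by=3 -> Null pointer
  - ticket 9 (Off by one): blocked_by=NULL -> NULL

SQL:
SELECT a.title AS item, b.title AS blocked_by
FROM tickets a
LEFT JOIN tickets b ON a.blocked_by = b.id

Result:
item           | blocked_by   
---------------+--------------
Timeout error  | NULL         
Missing icon   | Timeout error
Null pointer   | Missing icon 
Slow page load | Timeout error
Memory leak    | Missing icon 
Race condition | Missing icon 
Broken link    | Timeout error
Login fails    | Null pointer 
Off by one     | NULL         


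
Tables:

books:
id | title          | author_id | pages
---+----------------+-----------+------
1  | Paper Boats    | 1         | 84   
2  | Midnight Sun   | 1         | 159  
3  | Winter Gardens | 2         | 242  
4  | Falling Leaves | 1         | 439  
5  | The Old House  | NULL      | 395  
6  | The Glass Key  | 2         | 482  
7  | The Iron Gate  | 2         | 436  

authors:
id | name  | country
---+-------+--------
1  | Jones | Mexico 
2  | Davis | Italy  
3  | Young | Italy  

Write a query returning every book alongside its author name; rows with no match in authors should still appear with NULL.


LEFT JOIN keeps every row from books (the left table); where author_id has no match in authors, the author columns become NULL. Walk through each book:
  - book 1 (Paper Boats): author_id=1 -> matches Jones
  - book 2 (Midnight Sun): author_id=1 -> matches Jones
  - book 3 (Winter Gardens): author_id=2 -> matches Davis
  - book 4 (Falling Leaves): author_id=1 -> matches Jones
  - book 5 (The Old House): author_id=NULL, no match -> kept with NULL
  - book 6 (The Glass Key): author_id=2 -> matches Davis
  - book 7 (The Iron Gate): author_id=2 -> matches Davis
All 7 rows appear; 1 has NULL author.

SQL:
SELECT a.title, b.name AS author
FROM books a
LEFT JOIN authors b ON a.author_id = b.id

Result:
title          | author
---------------+-------
Paper Boats    | Jones 
Midnight Sun   | Jones 
Winter Gardens | Davis 
Falling Leaves | Jones 
The Old House  | NULL  
The Glass Key  | Davis 
The Iron Gate  | Davis 


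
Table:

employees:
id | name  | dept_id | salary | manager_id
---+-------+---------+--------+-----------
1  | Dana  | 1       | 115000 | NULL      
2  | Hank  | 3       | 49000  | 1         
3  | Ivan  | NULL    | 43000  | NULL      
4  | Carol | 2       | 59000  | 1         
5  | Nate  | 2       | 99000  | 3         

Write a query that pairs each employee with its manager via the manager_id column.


This is a self-join: employees is joined to a second copy of itself, matching each row's manager_id to another row's id. Use LEFT JOIN so rows with manager_id=NULL are kept.
  - employee 1 (Dana): manager_id=NULL -> NULL
  - employee 2 (Hank): manager_id=1 -> Dana
  - employee 3 (Ivan): manager_id=NULL -> NULL
  - employee 4 (Carol): manager_id=1 -> Dana
  - employee 5 (Nate): manager_id=3 -> Ivan

SQL:
SELECT a.name AS item, b.name AS manager
FROM employees a
LEFT JOIN employees b ON a.manager_id = b.id

Result:
item  | manager
------+--------
Dana  | NULL   
Hank  | Dana   
Ivan  | NULL   
Carol | Dana   
Nate  | Ivan   


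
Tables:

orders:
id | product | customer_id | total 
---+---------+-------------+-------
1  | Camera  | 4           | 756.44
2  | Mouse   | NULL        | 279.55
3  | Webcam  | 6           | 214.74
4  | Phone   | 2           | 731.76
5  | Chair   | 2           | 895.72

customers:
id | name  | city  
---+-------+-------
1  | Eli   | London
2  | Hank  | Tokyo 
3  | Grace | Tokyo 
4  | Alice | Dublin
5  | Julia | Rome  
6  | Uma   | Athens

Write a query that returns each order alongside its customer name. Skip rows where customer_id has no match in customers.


INNER JOIN keeps only orders rows whose customer_id matches an id in customers. Walk through each order:
  - order 1 (Camera): customer_id=4 -> matches Alice
  - order 2 (Mouse): customer_id=NULL, no match -> dropped
  - order 3 (Webcam): customer_id=6 -> matches Uma
  - order 4 (Phone): customer_id=2 -> matches Hank
  - order 5 (Chair): customer_id=2 -> matches Hank
So 1 of 5 rows is dropped.

SQL:
SELECT a.product, b.name AS customer
FROM orders a
INNER JOIN customers b ON a.customer_id = b.id

Result:
product | customer
--------+---------
Camera  | Alice   
Webcam  | Uma     
Phone   | Hank    
Chair   | Hank    


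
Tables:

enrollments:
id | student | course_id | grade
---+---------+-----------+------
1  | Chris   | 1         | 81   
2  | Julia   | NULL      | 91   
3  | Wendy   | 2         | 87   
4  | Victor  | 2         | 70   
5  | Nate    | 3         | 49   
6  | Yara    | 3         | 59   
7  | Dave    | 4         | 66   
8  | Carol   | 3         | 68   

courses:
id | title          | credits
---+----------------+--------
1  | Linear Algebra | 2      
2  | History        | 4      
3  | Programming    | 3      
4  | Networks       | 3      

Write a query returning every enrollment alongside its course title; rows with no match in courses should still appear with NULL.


LEFT JOIN keeps every row from enrollments (the left table); where course_id has no match in courses, the course columns become NULL. Walk through each enrollment:
  - enrollment 1 (Chris): course_id=1 -> matches Linear Algebra
  - enrollment 2 (Julia): course_id=NULL, no match -> kept with NULL
  - enrollment 3 (Wendy): course_id=2 -> matches History
  - enrollment 4 (Victor): course_id=2 -> matches History
  - enrollment 5 (Nate): course_id=3 -> matches Programming
  - enrollment 6 (Yara): course_id=3 -> matches Programming
  - enrollment 7 (Dave): course_id=4 -> matches Networks
  - enrollment 8 (Carol): course_id=3 -> matches Programming
All 8 rows appear; 1 has NULL course.

SQL:
SELECT a.student, b.title AS course
FROM enrollments a
LEFT JOIN courses b ON a.course_id = b.id

Result:
student | course        
--------+---------------
Chris   | Linear Algebra
Julia   | NULL          
Wendy   | History       
Victor  | History       
Nate    | Programming   
Yara    | Programming   
Dave    | Networks      
Carol   | Programming   


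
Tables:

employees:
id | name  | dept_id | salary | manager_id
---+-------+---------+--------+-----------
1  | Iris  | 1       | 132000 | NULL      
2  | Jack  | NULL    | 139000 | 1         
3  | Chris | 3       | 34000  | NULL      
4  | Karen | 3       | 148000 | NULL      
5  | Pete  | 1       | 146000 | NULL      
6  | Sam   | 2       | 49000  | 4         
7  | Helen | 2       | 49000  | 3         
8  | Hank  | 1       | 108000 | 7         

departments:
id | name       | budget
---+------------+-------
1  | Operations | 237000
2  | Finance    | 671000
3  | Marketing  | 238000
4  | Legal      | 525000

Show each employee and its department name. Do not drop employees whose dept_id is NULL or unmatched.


LEFT JOIN keeps every row from employees (the left table); where dept_id has no match in departments, the department columns become NULL. Walk through each employee:
  - employee 1 (Iris): dept_id=1 -> matches Operations
  - employee 2 (Jack): dept_id=NULL, no match -> kept with NULL
  - employee 3 (Chris): dept_id=3 -> matches Marketing
  - employee 4 (Karen): dept_id=3 -> matches Marketing
  - employee 5 (Pete): dept_id=1 -> matches Operations
  - employee 6 (Sam): dept_id=2 -> matches Finance
  - employee 7 (Helen): dept_id=2 -> matches Finance
  - employee 8 (Hank): dept_id=1 -> matches Operations
All 8 rows appear; 1 has NULL department.

SQL:
SELECT a.name, b.name AS department
FROM employees a
LEFT JOIN departments b ON a.dept_id = b.id

Result:
name  | department
------+-----------
Iris  | Operations
Jack  | NULL      
Chris | Marketing 
Karen | Marketing 
Pete  | Operations
Sam   | Finance   
Helen | Finance   
Hank  | Operations


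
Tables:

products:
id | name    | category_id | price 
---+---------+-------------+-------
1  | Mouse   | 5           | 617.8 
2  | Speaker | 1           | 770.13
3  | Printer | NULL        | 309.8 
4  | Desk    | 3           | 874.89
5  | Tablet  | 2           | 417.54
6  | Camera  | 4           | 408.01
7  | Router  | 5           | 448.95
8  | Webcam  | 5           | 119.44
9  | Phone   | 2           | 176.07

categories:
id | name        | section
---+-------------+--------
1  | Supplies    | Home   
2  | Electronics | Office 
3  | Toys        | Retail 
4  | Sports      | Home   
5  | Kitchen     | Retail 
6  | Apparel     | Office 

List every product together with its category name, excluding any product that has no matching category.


INNER JOIN keeps only products rows whose category_id matches an id in categories. Walk through each product:
  - product 1 (Mouse): category_id=5 -> matches Kitchen
  - product 2 (Speaker): category_id=1 -> matches Supplies
  - product 3 (Printer): category_id=NULL, no match -> dropped
  - product 4 (Desk): category_id=3 -> matches Toys
  - product 5 (Tablet): category_id=2 -> matches Electronics
  - product 6 (Camera): category_id=4 -> matches Sports
  - product 7 (Router): category_id=5 -> matches Kitchen
  - product 8 (Webcam): category_id=5 -> matches Kitchen
  - product 9 (Phone): category_id=2 -> matches Electronics
So 1 of 9 rows is dropped.

SQL:
SELECT a.name, b.name AS category
FROM products a
INNER JOIN categories b ON a.category_id = b.id

Result:
name    | category   
--------+------------
Mouse   | Kitchen    
Speaker | Supplies   
Desk    | Toys       
Tablet  | Electronics
Camera  | Sports     
Router  | Kitchen    
Webcam  | Kitchen    
Phone   | Electronics


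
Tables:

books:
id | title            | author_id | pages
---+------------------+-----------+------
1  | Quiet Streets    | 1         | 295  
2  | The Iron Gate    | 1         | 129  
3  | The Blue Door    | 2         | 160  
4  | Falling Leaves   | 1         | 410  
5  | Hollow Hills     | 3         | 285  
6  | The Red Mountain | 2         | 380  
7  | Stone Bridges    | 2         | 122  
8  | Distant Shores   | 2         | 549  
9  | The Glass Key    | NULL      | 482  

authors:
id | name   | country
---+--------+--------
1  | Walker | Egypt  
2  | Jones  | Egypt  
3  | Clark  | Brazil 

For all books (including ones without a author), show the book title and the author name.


LEFT JOIN keeps every row from books (the left table); where author_id has no match in authors, the author columns become NULL. Walk through each book:
  - book 1 (Quiet Streets): author_id=1 -> matches Walker
  - book 2 (The Iron Gate): author_id=1 -> matches Walker
  - book 3 (The Blue Door): author_id=2 -> matches Jones
  - book 4 (Falling Leaves): author_id=1 -> matches Walker
  - book 5 (Hollow Hills): author_id=3 -> matches Clark
  - book 6 (The Red Mountain): author_id=2 -> matches Jones
  - book 7 (Stone Bridges): author_id=2 -> matches Jones
  - book 8 (Distant Shores): author_id=2 -> matches Jones
  - book 9 (The Glass Key): author_id=NULL, no match -> kept with NULL
All 9 rows appear; 1 has NULL author.

SQL:
SELECT a.title, b.name AS author
FROM books a
LEFT JOIN authors b ON a.author_id = b.id

Result:
title            | author
-----------------+-------
Quiet Streets    | Walker
The Iron Gate    | Walker
The Blue Door    | Jones 
Falling Leaves   | Walker
Hollow Hills     | Clark 
The Red Mountain | Jones 
Stone Bridges    | Jones 
Distant Shores   | Jones 
The Glass Key    | NULL  


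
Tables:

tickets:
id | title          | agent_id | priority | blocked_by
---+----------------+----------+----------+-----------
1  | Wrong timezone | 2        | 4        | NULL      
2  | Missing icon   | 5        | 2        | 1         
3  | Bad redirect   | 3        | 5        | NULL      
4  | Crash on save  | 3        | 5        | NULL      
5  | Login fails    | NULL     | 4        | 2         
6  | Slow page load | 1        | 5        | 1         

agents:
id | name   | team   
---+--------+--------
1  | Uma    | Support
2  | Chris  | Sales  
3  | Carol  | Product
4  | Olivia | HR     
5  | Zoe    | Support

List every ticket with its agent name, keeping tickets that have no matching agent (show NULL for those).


LEFT JOIN keeps every row from tickets (the left table); where agent_id has no match in agents, the agent columns become NULL. Walk through each ticket:
  - ticket 1 (Wrong timezone): agent_id=2 -> matches Chris
  - ticket 2 (Missing icon): agent_id=5 -> matches Zoe
  - ticket 3 (Bad redirect): agent_id=3 -> matches Carol
  - ticket 4 (Crash on save): agent_id=3 -> matches Carol
  - ticket 5 (Login fails): agent_id=NULL, no match -> kept with NULL
  - ticket 6 (Slow page load): agent_id=1 -> matches Uma
All 6 rows appear; 1 has NULL agent.

SQL:
SELECT a.title, b.name AS agent
FROM tickets a
LEFT JOIN agents b ON a.agent_id = b.id

Result:
title          | agent
---------------+------
Wrong timezone | Chris
Missing icon   | Zoe  
Bad redirect   | Carol
Crash on save  | Carol
Login fails    | NULL 
Slow page load | Uma  


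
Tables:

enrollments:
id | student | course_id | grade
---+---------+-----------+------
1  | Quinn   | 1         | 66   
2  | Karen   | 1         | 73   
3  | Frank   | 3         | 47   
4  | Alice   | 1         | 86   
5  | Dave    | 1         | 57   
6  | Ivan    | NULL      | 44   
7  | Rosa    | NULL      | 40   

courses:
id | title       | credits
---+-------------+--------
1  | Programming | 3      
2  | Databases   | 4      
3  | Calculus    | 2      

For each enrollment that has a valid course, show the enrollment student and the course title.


INNER JOIN keeps only enrollments rows whose course_id matches an id in courses. Walk through each enrollment:
  - enrollment 1 (Quinn): course_id=1 -> matches Programming
  - enrollment 2 (Karen): course_id=1 -> matches Programming
  - enrollment 3 (Frank): course_id=3 -> matches Calculus
  - enrollment 4 (Alice): course_id=1 -> matches Programming
  - enrollment 5 (Dave): course_id=1 -> matches Programming
  - enrollment 6 (Ivan): course_id=NULL, no match -> dropped
  - enrollment 7 (Rosa): course_id=NULL, no match -> dropped
So 2 of 7 rows are dropped.

SQL:
SELECT a.student, b.title AS course
FROM enrollments a
INNER JOIN courses b ON a.course_id = b.id

Result:
student | course     
--------+------------
Quinn   | Programming
Karen   | Programming
Frank   | Calculus   
Alice   | Programming
Dave    | Programming


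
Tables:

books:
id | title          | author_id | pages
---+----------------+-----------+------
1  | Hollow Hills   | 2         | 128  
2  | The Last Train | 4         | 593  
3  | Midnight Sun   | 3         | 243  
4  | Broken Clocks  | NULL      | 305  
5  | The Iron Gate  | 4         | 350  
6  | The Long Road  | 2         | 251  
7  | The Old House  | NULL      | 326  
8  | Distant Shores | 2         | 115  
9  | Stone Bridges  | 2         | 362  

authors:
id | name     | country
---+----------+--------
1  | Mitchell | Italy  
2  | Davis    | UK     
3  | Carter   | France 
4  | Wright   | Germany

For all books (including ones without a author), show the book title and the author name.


LEFT JOIN keeps every row from books (the left table); where author_id has no match in authors, the author columns become NULL. Walk through each book:
  - book 1 (Hollow Hills): author_id=2 -> matches Davis
  - book 2 (The Last Train): author_id=4 -> matches Wright
  - book 3 (Midnight Sun): author_id=3 -> matches Carter
  - book 4 (Broken Clocks): author_id=NULL, no match -> kept with NULL
  - book 5 (The Iron Gate): author_id=4 -> matches Wright
  - book 6 (The Long Road): author_id=2 -> matches Davis
  - book 7 (The Old House): author_id=NULL, no match -> kept with NULL
  - book 8 (Distant Shores): author_id=2 -> matches Davis
  - book 9 (Stone Bridges): author_id=2 -> matches Davis
All 9 rows appear; 2 have NULL author.

SQL:
SELECT a.title, b.name AS author
FROM books a
LEFT JOIN authors b ON a.author_id = b.id

Result:
title          | author
---------------+-------
Hollow Hills   | Davis 
The Last Train | Wright
Midnight Sun   | Carter
Broken Clocks  | NULL  
The Iron Gate  | Wright
The Long Road  | Davis 
The Old House  | NULL  
Distant Shores | Davis 
Stone Bridges  | Davis 


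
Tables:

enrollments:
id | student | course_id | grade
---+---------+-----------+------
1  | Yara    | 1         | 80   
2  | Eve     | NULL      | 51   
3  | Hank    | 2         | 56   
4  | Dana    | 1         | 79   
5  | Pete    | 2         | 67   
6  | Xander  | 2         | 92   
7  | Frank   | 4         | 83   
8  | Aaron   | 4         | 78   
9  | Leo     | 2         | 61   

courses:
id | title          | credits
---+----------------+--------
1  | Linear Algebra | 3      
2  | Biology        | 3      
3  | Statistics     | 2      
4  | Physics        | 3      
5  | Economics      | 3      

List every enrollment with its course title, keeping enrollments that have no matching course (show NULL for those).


LEFT JOIN keeps every row from enrollments (the left table); where course_id has no match in courses, the course columns become NULL. Walk through each enrollment:
  - enrollment 1 (Yara): course_id=1 -> matches Linear Algebra
  - enrollment 2 (Eve): course_id=NULL, no match -> kept with NULL
  - enrollment 3 (Hank): course_id=2 -> matches Biology
  - enrollment 4 (Dana): course_id=1 -> matches Linear Algebra
  - enrollment 5 (Pete): course_id=2 -> matches Biology
  - enrollment 6 (Xander): course_id=2 -> matches Biology
  - enrollment 7 (Frank): course_id=4 -> matches Physics
  - enrollment 8 (Aaron): course_id=4 -> matches Physics
  - enrollment 9 (Leo): course_id=2 -> matches Biology
All 9 rows appear; 1 has NULL course.

SQL:
SELECT a.student, b.title AS course
FROM enrollments a
LEFT JOIN courses b ON a.course_id = b.id

Result:
student | course        
--------+---------------
Yara    | Linear Algebra
Eve     | NULL          
Hank    | Biology       
Dana    | Linear Algebra
Pete    | Biology       
Xander  | Biology       
Frank   | Physics       
Aaron   | Physics       
Leo     | Biology       


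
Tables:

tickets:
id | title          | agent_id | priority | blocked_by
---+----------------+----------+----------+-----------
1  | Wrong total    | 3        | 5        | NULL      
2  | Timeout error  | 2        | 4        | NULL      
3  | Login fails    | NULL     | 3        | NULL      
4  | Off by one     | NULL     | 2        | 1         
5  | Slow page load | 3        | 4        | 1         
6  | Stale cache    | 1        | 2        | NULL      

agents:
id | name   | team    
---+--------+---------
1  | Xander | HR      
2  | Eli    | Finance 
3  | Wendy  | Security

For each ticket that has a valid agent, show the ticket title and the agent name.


INNER JOIN keeps only tickets rows whose agent_id matches an id in agents. Walk through each ticket:
  - ticket 1 (Wrong total): agent_id=3 -> matches Wendy
  - ticket 2 (Timeout error): agent_id=2 -> matches Eli
  - ticket 3 (Login fails): agent_id=NULL, no match -> dropped
  - ticket 4 (Off by one): agent_id=NULL, no match -> dropped
  - ticket 5 (Slow page load): agent_id=3 -> matches Wendy
  - ticket 6 (Stale cache): agent_id=1 -> matches Xander
So 2 of 6 rows are dropped.

SQL:
SELECT a.title, b.name AS agent
FROM tickets a
INNER JOIN agents b ON a.agent_id = b.id

Result:
title          | agent 
---------------+-------
Wrong total    | Wendy 
Timeout error  | Eli   
Slow page load | Wendy 
Stale cache    | Xander


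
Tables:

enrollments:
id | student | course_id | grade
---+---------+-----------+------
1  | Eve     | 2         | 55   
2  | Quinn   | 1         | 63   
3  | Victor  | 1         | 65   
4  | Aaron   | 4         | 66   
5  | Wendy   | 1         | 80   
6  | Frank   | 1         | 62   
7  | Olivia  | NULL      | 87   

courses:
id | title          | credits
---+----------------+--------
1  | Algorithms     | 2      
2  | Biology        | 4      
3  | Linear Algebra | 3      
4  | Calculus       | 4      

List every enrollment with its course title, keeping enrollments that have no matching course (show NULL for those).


LEFT JOIN keeps every row from enrollments (the left table); where course_id has no match in courses, the course columns become NULL. Walk through each enrollment:
  - enrollment 1 (Eve): course_id=2 -> matches Biology
  - enrollment 2 (Quinn): course_id=1 -> matches Algorithms
  - enrollment 3 (Victor): course_id=1 -> matches Algorithms
  - enrollment 4 (Aaron): course_id=4 -> matches Calculus
  - enrollment 5 (Wendy): course_id=1 -> matches Algorithms
  - enrollment 6 (Frank): course_id=1 -> matches Algorithms
  - enrollment 7 (Olivia): course_id=NULL, no match -> kept with NULL
All 7 rows appear; 1 has NULL course.

SQL:
SELECT a.student, b.title AS course
FROM enrollments a
LEFT JOIN courses b ON a.course_id = b.id

Result:
student | course    
--------+-----------
Eve     | Biology   
Quinn   | Algorithms
Victor  | Algorithms
Aaron   | Calculus  
Wendy   | Algorithms
Frank   | Algorithms
Olivia  | NULL      


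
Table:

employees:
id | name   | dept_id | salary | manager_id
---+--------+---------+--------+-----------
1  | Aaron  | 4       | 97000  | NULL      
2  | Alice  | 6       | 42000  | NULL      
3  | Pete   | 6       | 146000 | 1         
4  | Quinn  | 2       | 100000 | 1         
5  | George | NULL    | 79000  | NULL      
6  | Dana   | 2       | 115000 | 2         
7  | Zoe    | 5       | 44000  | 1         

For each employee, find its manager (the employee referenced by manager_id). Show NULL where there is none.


This is a self-join: employees is joined to a second copy of itself, matching each row's manager_id to another row's id. Use LEFT JOIN so rows with manager_id=NULL are kept.
  - employee 1 (Aaron): manager_id=NULL -> NULL
  - employee 2 (Alice): manager_id=NULL -> NULL
  - employee 3 (Pete): manager_id=1 -> Aaron
  - employee 4 (Quinn): manager_id=1 -> Aaron
  - employee 5 (George): manager_id=NULL -> NULL
  - employee 6 (Dana): manager_id=2 -> Alice
  - employee 7 (Zoe): manager_id=1 -> Aaron

SQL:
SELECT a.name AS item, b.name AS manager
FROM employees a
LEFT JOIN employees b ON a.manager_id = b.id

Result:
item   | manager
-------+--------
Aaron  | NULL   
Alice  | NULL   
Pete   | Aaron  
Quinn  | Aaron  
George | NULL   
Dana   | Alice  
Zoe    | Aaron  


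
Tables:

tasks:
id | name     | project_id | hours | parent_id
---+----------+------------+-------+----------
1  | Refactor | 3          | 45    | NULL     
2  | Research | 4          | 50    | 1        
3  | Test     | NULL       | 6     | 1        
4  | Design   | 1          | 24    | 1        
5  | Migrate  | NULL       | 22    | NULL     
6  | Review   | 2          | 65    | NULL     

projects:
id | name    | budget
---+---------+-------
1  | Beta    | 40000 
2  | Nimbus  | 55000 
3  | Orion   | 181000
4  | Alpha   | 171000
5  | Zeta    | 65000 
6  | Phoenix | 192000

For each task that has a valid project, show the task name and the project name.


INNER JOIN keeps only tasks rows whose project_id matches an id in projects. Walk through each task:
  - task 1 (Refactor): project_id=3 -> matches Orion
  - task 2 (Research): project_id=4 -> matches Alpha
  - task 3 (Test): project_id=NULL, no match -> dropped
  - task 4 (Design): project_id=1 -> matches Beta
  - task 5 (Migrate): project_id=NULL, no match -> dropped
  - task 6 (Review): project_id=2 -> matches Nimbus
So 2 of 6 rows are dropped.

SQL:
SELECT a.name, b.name AS project
FROM tasks a
INNER JOIN projects b ON a.project_id = b.id

Result:
name     | project
---------+--------
Refactor | Orion  
Research | Alpha  
Design   | Beta   
Review   | Nimbus 


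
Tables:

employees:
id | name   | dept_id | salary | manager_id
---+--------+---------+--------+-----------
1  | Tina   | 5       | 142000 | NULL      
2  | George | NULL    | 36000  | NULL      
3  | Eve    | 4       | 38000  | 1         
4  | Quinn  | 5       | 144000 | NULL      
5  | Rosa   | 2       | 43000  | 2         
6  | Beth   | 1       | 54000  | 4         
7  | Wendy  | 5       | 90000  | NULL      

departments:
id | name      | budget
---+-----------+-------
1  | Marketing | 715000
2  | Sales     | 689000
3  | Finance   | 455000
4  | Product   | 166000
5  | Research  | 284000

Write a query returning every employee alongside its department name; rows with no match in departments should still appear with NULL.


LEFT JOIN keeps every row from employees (the left table); where dept_id has no match in departments, the department columns become NULL. Walk through each employee:
  - employee 1 (Tina): dept_id=5 -> matches Research
  - employee 2 (George): dept_id=NULL, no match -> kept with NULL
  - employee 3 (Eve): dept_id=4 -> matches Product
  - employee 4 (Quinn): dept_id=5 -> matches Research
  - employee 5 (Rosa): dept_id=2 -> matches Sales
  - employee 6 (Beth): dept_id=1 -> matches Marketing
  - employee 7 (Wendy): dept_id=5 -> matches Research
All 7 rows appear; 1 has NULL department.

SQL:
SELECT a.name, b.name AS department
FROM employees a
LEFT JOIN departments b ON a.dept_id = b.id

Result:
name   | department
-------+-----------
Tina   | Research  
George | NULL      
Eve    | Product   
Quinn  | Research  
Rosa   | Sales     
Beth   | Marketing 
Wendy  | Research  


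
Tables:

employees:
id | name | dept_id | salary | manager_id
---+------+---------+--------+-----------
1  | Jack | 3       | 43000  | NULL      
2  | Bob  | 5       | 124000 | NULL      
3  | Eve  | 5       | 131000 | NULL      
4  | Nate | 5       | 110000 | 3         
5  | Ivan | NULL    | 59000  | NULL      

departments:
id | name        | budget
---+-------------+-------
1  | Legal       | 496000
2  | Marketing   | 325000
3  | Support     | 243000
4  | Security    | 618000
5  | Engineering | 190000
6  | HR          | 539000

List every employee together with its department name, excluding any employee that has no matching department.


INNER JOIN keeps only employees rows whose dept_id matches an id in departments. Walk through each employee:
  - employee 1 (Jack): dept_id=3 -> matches Support
  - employee 2 (Bob): dept_id=5 -> matches Engineering
  - employee 3 (Eve): dept_id=5 -> matches Engineering
  - employee 4 (Nate): dept_id=5 -> matches Engineering
  - employee 5 (Ivan): dept_id=NULL, no match -> dropped
So 1 of 5 rows is dropped.

SQL:
SELECT a.name, b.name AS department
FROM employees a
INNER JOIN departments b ON a.dept_id = b.id

Result:
name | department 
-----+------------
Jack | Support    
Bob  | Engineering
Eve  | Engineering
Nate | Engineering


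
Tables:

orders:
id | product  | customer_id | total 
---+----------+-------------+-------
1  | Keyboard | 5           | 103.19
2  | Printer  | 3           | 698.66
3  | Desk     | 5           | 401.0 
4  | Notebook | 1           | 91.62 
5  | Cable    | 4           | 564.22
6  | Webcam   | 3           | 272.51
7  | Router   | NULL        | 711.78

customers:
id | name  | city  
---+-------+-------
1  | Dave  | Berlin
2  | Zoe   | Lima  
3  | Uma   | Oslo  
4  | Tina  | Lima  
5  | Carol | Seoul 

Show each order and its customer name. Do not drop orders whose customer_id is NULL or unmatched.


LEFT JOIN keeps every row from orders (the left table); where customer_id has no match in customers, the customer columns become NULL. Walk through each order:
  - order 1 (Keyboard): customer_id=5 -> matches Carol
  - order 2 (Printer): customer_id=3 -> matches Uma
  - order 3 (Desk): customer_id=5 -> matches Carol
  - order 4 (Notebook): customer_id=1 -> matches Dave
  - order 5 (Cable): customer_id=4 -> matches Tina
  - order 6 (Webcam): customer_id=3 -> matches Uma
  - order 7 (Router): customer_id=NULL, no match -> kept with NULL
All 7 rows appear; 1 has NULL customer.

SQL:
SELECT a.product, b.name AS customer
FROM orders a
LEFT JOIN customers b ON a.customer_id = b.id

Result:
product  | customer
---------+---------
Keyboard | Carol   
Printer  | Uma     
Desk     | Carol   
Notebook | Dave    
Cable    | Tina    
Webcam   | Uma     
Router   | NULL    


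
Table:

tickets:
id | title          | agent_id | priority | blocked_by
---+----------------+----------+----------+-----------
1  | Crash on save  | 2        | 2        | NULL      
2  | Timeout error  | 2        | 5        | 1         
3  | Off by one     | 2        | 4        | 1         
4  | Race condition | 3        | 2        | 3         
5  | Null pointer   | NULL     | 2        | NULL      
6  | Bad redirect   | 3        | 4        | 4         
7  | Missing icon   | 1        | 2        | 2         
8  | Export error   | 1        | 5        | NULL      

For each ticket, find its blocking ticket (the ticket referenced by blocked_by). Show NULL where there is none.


This is a self-join: tickets is joined to a second copy of itself, matching each row's blocked_by to another row's id. Use LEFT JOIN so rows with blocked_by=NULL are kept.
  - ticket 1 (Crash on save): blocked_by=NULL -> NULL
  - ticket 2 (Timeout error): blocked_by=1 -> Crash on save
  - ticket 3 (Off by one): blocked_by=1 -> Crash on save
  - ticket 4 (Race condition): blocked_by=3 -> Off by one
  - ticket 5 (Null pointer): blocked_by=NULL -> NULL
  - ticket 6 (Bad redirect): blocked_by=4 -> Race condition
  - ticket 7 (Missing icon): blocked_by=2 -> Timeout error
  - ticket 8 (Export error): blocked_by=NULL -> NULL

SQL:
SELECT a.title AS item, b.title AS blocked_by
FROM tickets a
LEFT JOIN tickets b ON a.blocked_by = b.id

Result:
item           | blocked_by    
---------------+---------------
Crash on save  | NULL          
Timeout error  | Crash on save 
Off by one     | Crash on save 
Race condition | Off by one    
Null pointer   | NULL          
Bad redirect   | Race condition
Missing icon   | Timeout error 
Export error   | NULL          


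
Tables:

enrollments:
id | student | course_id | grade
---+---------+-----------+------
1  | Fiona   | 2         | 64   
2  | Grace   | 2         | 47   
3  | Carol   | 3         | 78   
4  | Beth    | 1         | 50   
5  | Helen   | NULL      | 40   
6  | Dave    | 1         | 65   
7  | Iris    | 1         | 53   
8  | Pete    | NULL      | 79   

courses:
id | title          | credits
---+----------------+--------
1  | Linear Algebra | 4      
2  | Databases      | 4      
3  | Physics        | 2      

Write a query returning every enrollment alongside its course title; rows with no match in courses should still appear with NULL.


LEFT JOIN keeps every row from enrollments (the left table); where course_id has no match in courses, the course columns become NULL. Walk through each enrollment:
  - enrollment 1 (Fiona): course_id=2 -> matches Databases
  - enrollment 2 (Grace): course_id=2 -> matches Databases
  - enrollment 3 (Carol): course_id=3 -> matches Physics
  - enrollment 4 (Beth): course_id=1 -> matches Linear Algebra
  - enrollment 5 (Helen): course_id=NULL, no match -> kept with NULL
  - enrollment 6 (Dave): course_id=1 -> matches Linear Algebra
  - enrollment 7 (Iris): course_id=1 -> matches Linear Algebra
  - enrollment 8 (Pete): course_id=NULL, no match -> kept with NULL
All 8 rows appear; 2 have NULL course.

SQL:
SELECT a.student, b.title AS course
FROM enrollments a
LEFT JOIN courses b ON a.course_id = b.id

Result:
student | course        
--------+---------------
Fiona   | Databases     
Grace   | Databases     
Carol   | Physics       
Beth    | Linear Algebra
Helen   | NULL          
Dave    | Linear Algebra
Iris    | Linear Algebra
Pete    | NULL          


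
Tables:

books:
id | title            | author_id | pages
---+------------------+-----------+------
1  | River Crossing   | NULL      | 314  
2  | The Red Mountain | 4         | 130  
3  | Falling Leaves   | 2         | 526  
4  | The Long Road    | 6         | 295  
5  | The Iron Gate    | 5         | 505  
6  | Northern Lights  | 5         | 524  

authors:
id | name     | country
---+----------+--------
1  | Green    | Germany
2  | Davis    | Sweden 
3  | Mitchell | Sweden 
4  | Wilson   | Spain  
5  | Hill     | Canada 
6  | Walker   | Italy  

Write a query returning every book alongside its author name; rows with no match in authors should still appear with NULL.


LEFT JOIN keeps every row from books (the left table); where author_id has no match in authors, the author columns become NULL. Walk through each book:
  - book 1 (River Crossing): author_id=NULL, no match -> kept with NULL
  - book 2 (The Red Mountain): author_id=4 -> matches Wilson
  - book 3 (Falling Leaves): author_id=2 -> matches Davis
  - book 4 (The Long Road): author_id=6 -> matches Walker
  - book 5 (The Iron Gate): author_id=5 -> matches Hill
  - book 6 (Northern Lights): author_id=5 -> matches Hill
All 6 rows appear; 1 has NULL author.

SQL:
SELECT a.title, b.name AS author
FROM books a
LEFT JOIN authors b ON a.author_id = b.id

Result:
title            | author
-----------------+-------
River Crossing   | NULL  
The Red Mountain | Wilson
Falling Leaves   | Davis 
The Long Road    | Walker
The Iron Gate    | Hill  
Northern Lights  | Hill  
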